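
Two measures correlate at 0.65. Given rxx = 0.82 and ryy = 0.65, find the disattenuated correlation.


r_corrected = rxy / sqrt(rxx * ryy)
= 0.65 / sqrt(0.82 * 0.65)
= 0.65 / sqrt(0.533)
= 0.65 / 0.730068
r_corrected = 0.8903

0.8903


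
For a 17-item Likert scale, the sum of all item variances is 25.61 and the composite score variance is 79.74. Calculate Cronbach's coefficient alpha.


alpha = (k/(k-1)) * (1 - sum(si^2)/s_total^2)
= (17/16) * (1 - 25.61/79.74)
alpha = 0.7213

0.7213


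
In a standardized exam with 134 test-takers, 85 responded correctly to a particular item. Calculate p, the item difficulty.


Item difficulty p = number correct / total examinees
p = 85 / 134
p = 0.6343

0.6343


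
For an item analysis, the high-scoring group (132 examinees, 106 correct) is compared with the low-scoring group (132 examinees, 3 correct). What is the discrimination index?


p_upper = 106/132 = 0.803
p_lower = 3/132 = 0.0227
D = 0.803 - 0.0227 = 0.7803

0.7803


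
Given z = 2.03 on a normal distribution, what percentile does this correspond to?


CDF(z) = 0.5 * (1 + erf(z/sqrt(2)))
erf(1.4354) = 0.9576
CDF = 0.9788
Percentile rank = 0.9788 * 100 = 97.88

97.88


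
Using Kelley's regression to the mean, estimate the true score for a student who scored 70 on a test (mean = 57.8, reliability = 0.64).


T_est = rxx * X + (1 - rxx) * mean
T_est = 0.64 * 70 + 0.36 * 57.8
T_est = 44.8 + 20.808
T_est = 65.608

65.608


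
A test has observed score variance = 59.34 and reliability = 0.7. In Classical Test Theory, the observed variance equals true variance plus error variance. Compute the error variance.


var_true = rxx * var_obs = 0.7 * 59.34 = 41.538
var_error = var_obs - var_true
var_error = 59.34 - 41.538
var_error = 17.802

17.802


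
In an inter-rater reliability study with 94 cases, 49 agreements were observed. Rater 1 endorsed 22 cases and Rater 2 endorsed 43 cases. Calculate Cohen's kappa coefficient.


P_o = 49/94 = 0.521277
P_e = (22*43 + 72*51) / 8836 = 0.522635
kappa = (P_o - P_e) / (1 - P_e)
kappa = (0.521277 - 0.522635) / (1 - 0.522635)
kappa = -0.0028

-0.0028


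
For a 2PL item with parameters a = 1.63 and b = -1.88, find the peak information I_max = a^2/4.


For 2PL, max info at theta = b = -1.88
I_max = a^2 / 4 = 1.63^2 / 4
= 2.6569 / 4
I_max = 0.6642

0.6642


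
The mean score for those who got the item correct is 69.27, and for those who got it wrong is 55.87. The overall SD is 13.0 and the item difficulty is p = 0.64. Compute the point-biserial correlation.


q = 1 - p = 0.36
rpb = ((M1 - M0) / SD) * sqrt(p * q)
rpb = ((69.27 - 55.87) / 13.0) * sqrt(0.64 * 0.36)
rpb = 0.4948

0.4948


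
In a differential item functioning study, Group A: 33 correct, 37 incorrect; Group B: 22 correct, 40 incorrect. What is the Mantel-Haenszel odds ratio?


Odds_A = 33/37 = 0.8919
Odds_B = 22/40 = 0.55
OR = Odds_A / Odds_B = 0.8919 / 0.55
Exactly, OR = (33 * 40) / (37 * 22) = 1320 / 814
OR = 1.6216

1.6216


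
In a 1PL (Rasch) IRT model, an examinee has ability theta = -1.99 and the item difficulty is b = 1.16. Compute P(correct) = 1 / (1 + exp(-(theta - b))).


theta - b = -1.99 - 1.16 = -3.15
exp(-(theta - b)) = exp(3.15) = 23.3361
P = 1 / (1 + 23.3361)
P = 0.0411

0.0411


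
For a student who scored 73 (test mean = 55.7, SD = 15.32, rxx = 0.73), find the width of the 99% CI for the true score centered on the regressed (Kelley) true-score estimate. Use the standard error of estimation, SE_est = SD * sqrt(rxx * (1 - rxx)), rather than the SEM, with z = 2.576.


True score estimate = 0.73*73 + 0.27*55.7 = 68.329
SE_est = SD * sqrt(rxx * (1 - rxx)) = 15.32 * sqrt(0.73 * 0.27) = 15.32 * sqrt(0.1971) = 6.801459
CI = T_est +/- z * SE_est, so width = 2 * z * SE_est = 2 * 2.576 * 6.801459
Width = 35.0411

35.0411


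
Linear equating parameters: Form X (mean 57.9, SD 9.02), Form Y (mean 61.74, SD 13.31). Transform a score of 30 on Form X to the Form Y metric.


slope = SD_Y / SD_X = 13.31 / 9.02 ~ 1.4756
intercept = mean_Y - slope * mean_X = 61.74 - (13.31 / 9.02) * 57.9 ~ -23.6978
Y = slope * X + intercept. To avoid rounding drift from the rounded slope/intercept, evaluate the equivalent form Y = mean_Y + SD_Y * (X - mean_X) / SD_X at full precision:
Y = 61.74 + 13.31 * (30 - 57.9) / 9.02
Y = 61.74 - 13.31 * 27.9 / 9.02
Y = 61.74 - 371.349 / 9.02
Y = 61.74 - 41.1695
Y = 20.5705

20.5705


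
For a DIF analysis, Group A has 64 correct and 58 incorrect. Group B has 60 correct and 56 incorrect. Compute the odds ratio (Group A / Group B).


Odds_A = 64/58 = 1.1034
Odds_B = 60/56 = 1.0714
OR = Odds_A / Odds_B = 1.1034 / 1.0714
Exactly, OR = (64 * 56) / (58 * 60) = 3584 / 3480
OR = 1.0299

1.0299


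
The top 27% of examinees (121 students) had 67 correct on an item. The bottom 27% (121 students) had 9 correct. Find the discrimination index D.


p_upper = 67/121 = 0.5537
p_lower = 9/121 = 0.0744
D = 0.5537 - 0.0744 = 0.4793

0.4793


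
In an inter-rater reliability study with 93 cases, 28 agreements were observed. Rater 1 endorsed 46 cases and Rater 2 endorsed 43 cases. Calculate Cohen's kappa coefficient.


P_o = 28/93 = 0.301075
P_e = (46*43 + 47*50) / 8649 = 0.500405
kappa = (P_o - P_e) / (1 - P_e)
kappa = (0.301075 - 0.500405) / (1 - 0.500405)
kappa = -0.399

-0.399


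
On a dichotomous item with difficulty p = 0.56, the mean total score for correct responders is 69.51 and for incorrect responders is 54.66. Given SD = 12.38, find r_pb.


q = 1 - p = 0.44
rpb = ((M1 - M0) / SD) * sqrt(p * q)
rpb = ((69.51 - 54.66) / 12.38) * sqrt(0.56 * 0.44)
rpb = 0.5954

0.5954


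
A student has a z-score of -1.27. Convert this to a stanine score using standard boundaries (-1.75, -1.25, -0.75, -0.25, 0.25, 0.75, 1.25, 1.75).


Stanine boundaries: [-1.75, -1.25, -0.75, -0.25, 0.25, 0.75, 1.25, 1.75]
z = -1.27
Check each boundary:
  z >= -1.75 -> could be stanine 2
  z < -1.25
  z < -0.75
  z < -0.25
  z < 0.25
  z < 0.75
  z < 1.25
  z < 1.75
Highest qualifying boundary gives stanine = 2

2


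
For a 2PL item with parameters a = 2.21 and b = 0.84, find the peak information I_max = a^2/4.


For 2PL, max info at theta = b = 0.84
I_max = a^2 / 4 = 2.21^2 / 4
= 4.8841 / 4
I_max = 1.221

1.221


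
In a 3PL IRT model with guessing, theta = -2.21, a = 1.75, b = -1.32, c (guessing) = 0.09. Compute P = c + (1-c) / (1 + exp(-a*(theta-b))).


logit = 1.75*(-2.21 - -1.32) = -1.5575
P* = 1/(1 + exp(--1.5575)) = 0.174
P = 0.09 + (1 - 0.09) * 0.174
P = 0.2483

0.2483


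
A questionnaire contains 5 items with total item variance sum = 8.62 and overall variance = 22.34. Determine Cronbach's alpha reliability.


alpha = (k/(k-1)) * (1 - sum(si^2)/s_total^2)
= (5/4) * (1 - 8.62/22.34)
alpha = 0.7677

0.7677


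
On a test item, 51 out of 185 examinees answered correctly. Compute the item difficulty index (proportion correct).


Item difficulty p = number correct / total examinees
p = 51 / 185
p = 0.2757

0.2757


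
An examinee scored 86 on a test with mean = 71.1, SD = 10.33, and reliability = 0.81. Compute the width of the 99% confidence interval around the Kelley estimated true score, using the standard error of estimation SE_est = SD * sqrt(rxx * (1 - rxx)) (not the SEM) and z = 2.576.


True score estimate = 0.81*86 + 0.19*71.1 = 83.169
SE_est = SD * sqrt(rxx * (1 - rxx)) = 10.33 * sqrt(0.81 * 0.19) = 10.33 * sqrt(0.1539) = 4.052468
CI = T_est +/- z * SE_est, so width = 2 * z * SE_est = 2 * 2.576 * 4.052468
Width = 20.8783

20.8783


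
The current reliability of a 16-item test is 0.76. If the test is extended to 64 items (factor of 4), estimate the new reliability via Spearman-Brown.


r_new = (n * rxx) / (1 + (n-1) * rxx)
r_new = (4 * 0.76) / (1 + 3 * 0.76)
r_new = 3.04 / 3.28
r_new = 0.9268

0.9268


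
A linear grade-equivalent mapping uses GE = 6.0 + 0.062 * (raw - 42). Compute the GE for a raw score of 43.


raw - median = 43 - 42 = 1
slope * diff = 0.062 * 1 = 0.062
GE = 6.0 + 0.062
GE = 6.062

6.062


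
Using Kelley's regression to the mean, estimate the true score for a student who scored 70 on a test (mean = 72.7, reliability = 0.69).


T_est = rxx * X + (1 - rxx) * mean
T_est = 0.69 * 70 + 0.31 * 72.7
T_est = 48.3 + 22.537
T_est = 70.837

70.837


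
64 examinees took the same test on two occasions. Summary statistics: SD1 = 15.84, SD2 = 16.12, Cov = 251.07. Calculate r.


r = cov(X,Y) / (SD_X * SD_Y)
r = 251.07 / (15.84 * 16.12)
r = 251.07 / 255.3408
r = 0.9833

0.9833


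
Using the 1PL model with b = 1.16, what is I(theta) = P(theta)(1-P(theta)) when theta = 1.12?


P = 1/(1+exp(-(1.12-1.16))) = 0.49
I = P*(1-P) = 0.49 * 0.51
I = 0.2499

0.2499


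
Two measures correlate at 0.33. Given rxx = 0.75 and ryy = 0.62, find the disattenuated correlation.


r_corrected = rxy / sqrt(rxx * ryy)
= 0.33 / sqrt(0.75 * 0.62)
= 0.33 / sqrt(0.465)
= 0.33 / 0.681909
r_corrected = 0.4839

0.4839


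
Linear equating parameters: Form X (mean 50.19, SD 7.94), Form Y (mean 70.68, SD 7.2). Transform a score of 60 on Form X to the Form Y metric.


slope = SD_Y / SD_X = 7.2 / 7.94 ~ 0.9068
intercept = mean_Y - slope * mean_X = 70.68 - (7.2 / 7.94) * 50.19 ~ 25.1677
Y = slope * X + intercept. To avoid rounding drift from the rounded slope/intercept, evaluate the equivalent form Y = mean_Y + SD_Y * (X - mean_X) / SD_X at full precision:
Y = 70.68 + 7.2 * (60 - 50.19) / 7.94
Y = 70.68 + 7.2 * 9.81 / 7.94
Y = 70.68 + 70.632 / 7.94
Y = 70.68 + 8.8957
Y = 79.5757

79.5757


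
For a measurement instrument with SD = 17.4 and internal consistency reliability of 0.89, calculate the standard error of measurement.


SEM = SD * sqrt(1 - rxx)
SEM = 17.4 * sqrt(1 - 0.89)
SEM = 17.4 * sqrt(0.11) = 17.4 * 0.331662
SEM = 5.7709

5.7709


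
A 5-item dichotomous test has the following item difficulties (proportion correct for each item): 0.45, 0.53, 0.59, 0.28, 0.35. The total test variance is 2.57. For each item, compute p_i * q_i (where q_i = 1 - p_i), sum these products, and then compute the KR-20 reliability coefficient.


For each item, compute p_i * q_i:
  Item 1: 0.45 * 0.55 = 0.2475
  Item 2: 0.53 * 0.47 = 0.2491
  Item 3: 0.59 * 0.41 = 0.2419
  Item 4: 0.28 * 0.72 = 0.2016
  Item 5: 0.35 * 0.65 = 0.2275
Sum(p_i * q_i) = 0.2475 + 0.2491 + 0.2419 + 0.2016 + 0.2275 = 1.1676
KR-20 = (k/(k-1)) * (1 - Sum(p_i*q_i) / Var_total)
= (5/4) * (1 - 1.1676/2.57)
= 1.25 * 0.5457
KR-20 = 0.6821

0.6821


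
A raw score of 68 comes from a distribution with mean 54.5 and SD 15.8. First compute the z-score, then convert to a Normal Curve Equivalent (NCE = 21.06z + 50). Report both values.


z = (X - mean) / SD = (68 - 54.5) / 15.8
z = 13.5 / 15.8
z = 0.8544
NCE = NCE = 21.06z + 50
Carry z at full precision (z = 13.5 / 15.8) into the conversion:
NCE = 21.06 * (13.5 / 15.8) + 50 = 284.31 / 15.8 + 50
NCE = 17.9943 + 50
NCE = 67.9943

67.9943


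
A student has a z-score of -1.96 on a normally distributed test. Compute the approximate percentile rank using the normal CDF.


CDF(z) = 0.5 * (1 + erf(z/sqrt(2)))
erf(-1.3859) = -0.95
CDF = 0.025
Percentile rank = 0.025 * 100 = 2.5

2.5


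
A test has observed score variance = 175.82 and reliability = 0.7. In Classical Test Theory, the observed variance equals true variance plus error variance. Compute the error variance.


var_true = rxx * var_obs = 0.7 * 175.82 = 123.074
var_error = var_obs - var_true
var_error = 175.82 - 123.074
var_error = 52.746

52.746


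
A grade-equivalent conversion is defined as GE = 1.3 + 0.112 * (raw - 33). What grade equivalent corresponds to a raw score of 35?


raw - median = 35 - 33 = 2
slope * diff = 0.112 * 2 = 0.224
GE = 1.3 + 0.224
GE = 1.524

1.524


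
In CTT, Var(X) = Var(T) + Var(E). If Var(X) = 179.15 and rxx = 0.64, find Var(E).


var_true = rxx * var_obs = 0.64 * 179.15 = 114.656
var_error = var_obs - var_true
var_error = 179.15 - 114.656
var_error = 64.494

64.494


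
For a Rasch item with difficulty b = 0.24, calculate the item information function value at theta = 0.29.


P = 1/(1+exp(-(0.29-0.24))) = 0.5125
I = P*(1-P) = 0.5125 * 0.4875
I = 0.2498

0.2498


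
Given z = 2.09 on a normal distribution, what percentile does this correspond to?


CDF(z) = 0.5 * (1 + erf(z/sqrt(2)))
erf(1.4779) = 0.9634
CDF = 0.9817
Percentile rank = 0.9817 * 100 = 98.17

98.17


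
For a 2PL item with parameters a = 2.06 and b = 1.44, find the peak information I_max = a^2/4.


For 2PL, max info at theta = b = 1.44
I_max = a^2 / 4 = 2.06^2 / 4
= 4.2436 / 4
I_max = 1.0609

1.0609


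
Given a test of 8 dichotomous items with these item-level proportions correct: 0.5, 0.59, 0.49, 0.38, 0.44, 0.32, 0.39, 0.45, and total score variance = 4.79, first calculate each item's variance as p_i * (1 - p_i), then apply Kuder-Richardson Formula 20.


For each item, compute p_i * q_i:
  Item 1: 0.5 * 0.5 = 0.25
  Item 2: 0.59 * 0.41 = 0.2419
  Item 3: 0.49 * 0.51 = 0.2499
  Item 4: 0.38 * 0.62 = 0.2356
  Item 5: 0.44 * 0.56 = 0.2464
  Item 6: 0.32 * 0.68 = 0.2176
  Item 7: 0.39 * 0.61 = 0.2379
  Item 8: 0.45 * 0.55 = 0.2475
Sum(p_i * q_i) = 0.25 + 0.2419 + 0.2499 + 0.2356 + 0.2464 + 0.2176 + 0.2379 + 0.2475 = 1.9268
KR-20 = (k/(k-1)) * (1 - Sum(p_i*q_i) / Var_total)
= (8/7) * (1 - 1.9268/4.79)
= 1.1429 * 0.5977
KR-20 = 0.6831

0.6831


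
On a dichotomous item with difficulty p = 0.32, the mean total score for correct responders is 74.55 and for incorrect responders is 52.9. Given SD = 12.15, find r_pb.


q = 1 - p = 0.68
rpb = ((M1 - M0) / SD) * sqrt(p * q)
rpb = ((74.55 - 52.9) / 12.15) * sqrt(0.32 * 0.68)
rpb = 0.8312

0.8312


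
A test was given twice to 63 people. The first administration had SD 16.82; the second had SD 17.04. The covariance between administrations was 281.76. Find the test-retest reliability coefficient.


r = cov(X,Y) / (SD_X * SD_Y)
r = 281.76 / (16.82 * 17.04)
r = 281.76 / 286.6128
r = 0.9831

0.9831


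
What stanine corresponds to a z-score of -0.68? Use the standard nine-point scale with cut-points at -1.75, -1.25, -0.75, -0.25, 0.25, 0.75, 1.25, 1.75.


Stanine boundaries: [-1.75, -1.25, -0.75, -0.25, 0.25, 0.75, 1.25, 1.75]
z = -0.68
Check each boundary:
  z >= -1.75 -> could be stanine 2
  z >= -1.25 -> could be stanine 3
  z >= -0.75 -> could be stanine 4
  z < -0.25
  z < 0.25
  z < 0.75
  z < 1.25
  z < 1.75
Highest qualifying boundary gives stanine = 4

4


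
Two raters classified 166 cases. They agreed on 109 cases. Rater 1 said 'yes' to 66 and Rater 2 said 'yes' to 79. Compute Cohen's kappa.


P_o = 109/166 = 0.656627
P_e = (66*79 + 100*87) / 27556 = 0.504935
kappa = (P_o - P_e) / (1 - P_e)
kappa = (0.656627 - 0.504935) / (1 - 0.504935)
kappa = 0.3064

0.3064


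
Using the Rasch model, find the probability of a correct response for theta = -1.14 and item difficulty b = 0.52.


theta - b = -1.14 - 0.52 = -1.66
exp(-(theta - b)) = exp(1.66) = 5.2593
P = 1 / (1 + 5.2593)
P = 0.1598

0.1598


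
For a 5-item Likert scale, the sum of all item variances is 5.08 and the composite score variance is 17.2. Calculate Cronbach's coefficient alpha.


alpha = (k/(k-1)) * (1 - sum(si^2)/s_total^2)
= (5/4) * (1 - 5.08/17.2)
alpha = 0.8808

0.8808


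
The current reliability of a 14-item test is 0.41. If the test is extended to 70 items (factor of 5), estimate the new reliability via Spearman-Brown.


r_new = (n * rxx) / (1 + (n-1) * rxx)
r_new = (5 * 0.41) / (1 + 4 * 0.41)
r_new = 2.05 / 2.64
r_new = 0.7765

0.7765


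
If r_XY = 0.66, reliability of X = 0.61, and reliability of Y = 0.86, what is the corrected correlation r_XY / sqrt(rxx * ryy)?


r_corrected = rxy / sqrt(rxx * ryy)
= 0.66 / sqrt(0.61 * 0.86)
= 0.66 / sqrt(0.5246)
= 0.66 / 0.724293
r_corrected = 0.9112

0.9112


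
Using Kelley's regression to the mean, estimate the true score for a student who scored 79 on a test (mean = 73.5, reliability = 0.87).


T_est = rxx * X + (1 - rxx) * mean
T_est = 0.87 * 79 + 0.13 * 73.5
T_est = 68.73 + 9.555
T_est = 78.285

78.285


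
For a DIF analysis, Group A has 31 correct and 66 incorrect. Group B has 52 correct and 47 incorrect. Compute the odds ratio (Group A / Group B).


Odds_A = 31/66 = 0.4697
Odds_B = 52/47 = 1.1064
OR = Odds_A / Odds_B = 0.4697 / 1.1064
Exactly, OR = (31 * 47) / (66 * 52) = 1457 / 3432
OR = 0.4245

0.4245


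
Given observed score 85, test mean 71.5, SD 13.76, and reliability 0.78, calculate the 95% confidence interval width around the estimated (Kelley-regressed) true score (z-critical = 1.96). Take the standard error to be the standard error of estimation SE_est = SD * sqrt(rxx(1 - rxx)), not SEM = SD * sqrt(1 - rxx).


True score estimate = 0.78*85 + 0.22*71.5 = 82.03
SE_est = SD * sqrt(rxx * (1 - rxx)) = 13.76 * sqrt(0.78 * 0.22) = 13.76 * sqrt(0.1716) = 5.700029
CI = T_est +/- z * SE_est, so width = 2 * z * SE_est = 2 * 1.96 * 5.700029
Width = 22.3441

22.3441


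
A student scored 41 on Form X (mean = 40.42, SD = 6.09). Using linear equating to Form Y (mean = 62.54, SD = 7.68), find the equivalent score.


slope = SD_Y / SD_X = 7.68 / 6.09 ~ 1.2611
intercept = mean_Y - slope * mean_X = 62.54 - (7.68 / 6.09) * 40.42 ~ 11.567
Y = slope * X + intercept. To avoid rounding drift from the rounded slope/intercept, evaluate the equivalent form Y = mean_Y + SD_Y * (X - mean_X) / SD_X at full precision:
Y = 62.54 + 7.68 * (41 - 40.42) / 6.09
Y = 62.54 + 7.68 * 0.58 / 6.09
Y = 62.54 + 4.4544 / 6.09
Y = 62.54 + 0.7314
Y = 63.2714

63.2714


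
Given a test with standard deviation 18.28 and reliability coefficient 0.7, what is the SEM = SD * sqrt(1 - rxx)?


SEM = SD * sqrt(1 - rxx)
SEM = 18.28 * sqrt(1 - 0.7)
SEM = 18.28 * sqrt(0.3) = 18.28 * 0.547723
SEM = 10.0124

10.0124


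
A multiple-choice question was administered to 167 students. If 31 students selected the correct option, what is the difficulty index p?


Item difficulty p = number correct / total examinees
p = 31 / 167
p = 0.1856

0.1856


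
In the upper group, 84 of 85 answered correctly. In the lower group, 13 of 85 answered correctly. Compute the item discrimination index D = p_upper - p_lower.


p_upper = 84/85 = 0.9882
p_lower = 13/85 = 0.1529
D = 0.9882 - 0.1529 = 0.8353

0.8353


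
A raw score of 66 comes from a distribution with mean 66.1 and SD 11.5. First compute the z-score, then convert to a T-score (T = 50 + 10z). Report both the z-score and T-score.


z = (X - mean) / SD = (66 - 66.1) / 11.5
z = -0.1 / 11.5
z = -0.0087
T-score = T = 50 + 10z
Carry z at full precision (z = -0.1 / 11.5) into the conversion:
T-score = 50 + 10 * (-0.1 / 11.5) = 50 + -1 / 11.5
T-score = 50 + -0.087
T-score = 49.913

49.913


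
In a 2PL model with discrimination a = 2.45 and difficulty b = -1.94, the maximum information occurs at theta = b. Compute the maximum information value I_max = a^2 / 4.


For 2PL, max info at theta = b = -1.94
I_max = a^2 / 4 = 2.45^2 / 4
= 6.0025 / 4
I_max = 1.5006

1.5006


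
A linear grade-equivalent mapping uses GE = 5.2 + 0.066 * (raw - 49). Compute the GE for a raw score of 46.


raw - median = 46 - 49 = -3
slope * diff = 0.066 * -3 = -0.198
GE = 5.2 + -0.198
GE = 5.002

5.002


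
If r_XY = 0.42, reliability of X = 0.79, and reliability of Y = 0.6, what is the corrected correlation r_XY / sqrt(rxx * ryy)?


r_corrected = rxy / sqrt(rxx * ryy)
= 0.42 / sqrt(0.79 * 0.6)
= 0.42 / sqrt(0.474)
= 0.42 / 0.688477
r_corrected = 0.61

0.61


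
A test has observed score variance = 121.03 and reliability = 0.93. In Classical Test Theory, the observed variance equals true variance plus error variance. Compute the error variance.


var_true = rxx * var_obs = 0.93 * 121.03 = 112.5579
var_error = var_obs - var_true
var_error = 121.03 - 112.5579
var_error = 8.4721

8.4721


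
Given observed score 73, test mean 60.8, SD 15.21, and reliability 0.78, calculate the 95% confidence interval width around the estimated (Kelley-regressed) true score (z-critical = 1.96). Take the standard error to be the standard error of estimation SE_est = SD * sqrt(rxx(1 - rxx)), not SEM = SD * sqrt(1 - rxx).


True score estimate = 0.78*73 + 0.22*60.8 = 70.316
SE_est = SD * sqrt(rxx * (1 - rxx)) = 15.21 * sqrt(0.78 * 0.22) = 15.21 * sqrt(0.1716) = 6.300686
CI = T_est +/- z * SE_est, so width = 2 * z * SE_est = 2 * 1.96 * 6.300686
Width = 24.6987

24.6987


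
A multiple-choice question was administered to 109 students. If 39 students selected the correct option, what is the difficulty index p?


Item difficulty p = number correct / total examinees
p = 39 / 109
p = 0.3578

0.3578


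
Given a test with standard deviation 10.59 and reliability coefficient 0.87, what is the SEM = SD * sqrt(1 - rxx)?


SEM = SD * sqrt(1 - rxx)
SEM = 10.59 * sqrt(1 - 0.87)
SEM = 10.59 * sqrt(0.13) = 10.59 * 0.360555
SEM = 3.8183

3.8183


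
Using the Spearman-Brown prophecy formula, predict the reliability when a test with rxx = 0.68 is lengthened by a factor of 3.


r_new = (n * rxx) / (1 + (n-1) * rxx)
r_new = (3 * 0.68) / (1 + 2 * 0.68)
r_new = 2.04 / 2.36
r_new = 0.8644

0.8644


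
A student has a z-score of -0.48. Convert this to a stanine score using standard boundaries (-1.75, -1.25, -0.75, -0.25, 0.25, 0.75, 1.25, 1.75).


Stanine boundaries: [-1.75, -1.25, -0.75, -0.25, 0.25, 0.75, 1.25, 1.75]
z = -0.48
Check each boundary:
  z >= -1.75 -> could be stanine 2
  z >= -1.25 -> could be stanine 3
  z >= -0.75 -> could be stanine 4
  z < -0.25
  z < 0.25
  z < 0.75
  z < 1.25
  z < 1.75
Highest qualifying boundary gives stanine = 4

4


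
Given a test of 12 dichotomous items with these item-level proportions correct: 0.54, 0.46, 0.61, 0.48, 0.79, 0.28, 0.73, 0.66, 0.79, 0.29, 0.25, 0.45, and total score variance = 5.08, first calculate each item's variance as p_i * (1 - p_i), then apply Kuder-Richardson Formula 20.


For each item, compute p_i * q_i:
  Item 1: 0.54 * 0.46 = 0.2484
  Item 2: 0.46 * 0.54 = 0.2484
  Item 3: 0.61 * 0.39 = 0.2379
  Item 4: 0.48 * 0.52 = 0.2496
  Item 5: 0.79 * 0.21 = 0.1659
  Item 6: 0.28 * 0.72 = 0.2016
  Item 7: 0.73 * 0.27 = 0.1971
  Item 8: 0.66 * 0.34 = 0.2244
  Item 9: 0.79 * 0.21 = 0.1659
  Item 10: 0.29 * 0.71 = 0.2059
  Item 11: 0.25 * 0.75 = 0.1875
  Item 12: 0.45 * 0.55 = 0.2475
Sum(p_i * q_i) = 0.2484 + 0.2484 + 0.2379 + 0.2496 + 0.1659 + 0.2016 + 0.1971 + 0.2244 + 0.1659 + 0.2059 + 0.1875 + 0.2475 = 2.5801
KR-20 = (k/(k-1)) * (1 - Sum(p_i*q_i) / Var_total)
= (12/11) * (1 - 2.5801/5.08)
= 1.0909 * 0.4921
KR-20 = 0.5368

0.5368


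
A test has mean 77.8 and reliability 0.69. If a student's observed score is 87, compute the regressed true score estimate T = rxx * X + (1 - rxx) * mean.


T_est = rxx * X + (1 - rxx) * mean
T_est = 0.69 * 87 + 0.31 * 77.8
T_est = 60.03 + 24.118
T_est = 84.148

84.148


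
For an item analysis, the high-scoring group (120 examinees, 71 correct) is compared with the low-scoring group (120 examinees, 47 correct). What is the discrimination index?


p_upper = 71/120 = 0.5917
p_lower = 47/120 = 0.3917
D = 0.5917 - 0.3917 = 0.2

0.2


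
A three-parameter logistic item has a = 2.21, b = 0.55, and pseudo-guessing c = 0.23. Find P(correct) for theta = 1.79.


logit = 2.21*(1.79 - 0.55) = 2.7404
P* = 1/(1 + exp(-2.7404)) = 0.9394
P = 0.23 + (1 - 0.23) * 0.9394
P = 0.9533

0.9533


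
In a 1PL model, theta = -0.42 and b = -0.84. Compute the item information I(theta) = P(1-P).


P = 1/(1+exp(-(-0.42--0.84))) = 0.6035
I = P*(1-P) = 0.6035 * 0.3965
I = 0.2393

0.2393


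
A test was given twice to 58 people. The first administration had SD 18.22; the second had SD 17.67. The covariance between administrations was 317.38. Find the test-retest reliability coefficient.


r = cov(X,Y) / (SD_X * SD_Y)
r = 317.38 / (18.22 * 17.67)
r = 317.38 / 321.9474
r = 0.9858

0.9858


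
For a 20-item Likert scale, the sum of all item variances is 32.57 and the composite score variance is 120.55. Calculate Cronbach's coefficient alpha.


alpha = (k/(k-1)) * (1 - sum(si^2)/s_total^2)
= (20/19) * (1 - 32.57/120.55)
alpha = 0.7682

0.7682


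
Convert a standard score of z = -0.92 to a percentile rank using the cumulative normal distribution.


CDF(z) = 0.5 * (1 + erf(z/sqrt(2)))
erf(-0.6505) = -0.6424
CDF = 0.1788
Percentile rank = 0.1788 * 100 = 17.88

17.88


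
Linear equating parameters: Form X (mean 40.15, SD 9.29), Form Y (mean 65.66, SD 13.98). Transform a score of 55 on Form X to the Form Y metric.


slope = SD_Y / SD_X = 13.98 / 9.29 ~ 1.5048
intercept = mean_Y - slope * mean_X = 65.66 - (13.98 / 9.29) * 40.15 ~ 5.2405
Y = slope * X + intercept. To avoid rounding drift from the rounded slope/intercept, evaluate the equivalent form Y = mean_Y + SD_Y * (X - mean_X) / SD_X at full precision:
Y = 65.66 + 13.98 * (55 - 40.15) / 9.29
Y = 65.66 + 13.98 * 14.85 / 9.29
Y = 65.66 + 207.603 / 9.29
Y = 65.66 + 22.3469
Y = 88.0069

88.0069


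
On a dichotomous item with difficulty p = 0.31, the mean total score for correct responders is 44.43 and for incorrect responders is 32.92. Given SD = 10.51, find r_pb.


q = 1 - p = 0.69
rpb = ((M1 - M0) / SD) * sqrt(p * q)
rpb = ((44.43 - 32.92) / 10.51) * sqrt(0.31 * 0.69)
rpb = 0.5065

0.5065


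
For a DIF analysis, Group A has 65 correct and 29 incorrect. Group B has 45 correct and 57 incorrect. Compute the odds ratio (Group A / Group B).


Odds_A = 65/29 = 2.2414
Odds_B = 45/57 = 0.7895
OR = Odds_A / Odds_B = 2.2414 / 0.7895
Exactly, OR = (65 * 57) / (29 * 45) = 3705 / 1305
OR = 2.8391

2.8391


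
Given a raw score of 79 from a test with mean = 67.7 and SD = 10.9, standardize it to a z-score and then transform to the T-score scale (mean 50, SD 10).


z = (X - mean) / SD = (79 - 67.7) / 10.9
z = 11.3 / 10.9
z = 1.0367
T-score = T = 50 + 10z
Carry z at full precision (z = 11.3 / 10.9) into the conversion:
T-score = 50 + 10 * (11.3 / 10.9) = 50 + 113 / 10.9
T-score = 50 + 10.367
T-score = 60.367

60.367


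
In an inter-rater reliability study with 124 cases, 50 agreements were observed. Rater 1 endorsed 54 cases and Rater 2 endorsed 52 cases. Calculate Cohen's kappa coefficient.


P_o = 50/124 = 0.403226
P_e = (54*52 + 70*72) / 15376 = 0.510406
kappa = (P_o - P_e) / (1 - P_e)
kappa = (0.403226 - 0.510406) / (1 - 0.510406)
kappa = -0.2189

-0.2189


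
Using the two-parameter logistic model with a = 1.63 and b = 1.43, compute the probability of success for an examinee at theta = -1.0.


a*(theta - b) = 1.63 * (-1.0 - 1.43) = -3.9609
exp(--3.9609) = 52.5046
P = 1 / (1 + 52.5046)
P = 0.0187

0.0187


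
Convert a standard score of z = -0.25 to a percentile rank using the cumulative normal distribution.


CDF(z) = 0.5 * (1 + erf(z/sqrt(2)))
erf(-0.1768) = -0.1974
CDF = 0.4013
Percentile rank = 0.4013 * 100 = 40.13

40.13


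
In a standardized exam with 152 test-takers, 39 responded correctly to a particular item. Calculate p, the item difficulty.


Item difficulty p = number correct / total examinees
p = 39 / 152
p = 0.2566

0.2566


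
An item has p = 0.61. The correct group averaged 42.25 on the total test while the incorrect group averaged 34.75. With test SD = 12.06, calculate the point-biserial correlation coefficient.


q = 1 - p = 0.39
rpb = ((M1 - M0) / SD) * sqrt(p * q)
rpb = ((42.25 - 34.75) / 12.06) * sqrt(0.61 * 0.39)
rpb = 0.3033

0.3033


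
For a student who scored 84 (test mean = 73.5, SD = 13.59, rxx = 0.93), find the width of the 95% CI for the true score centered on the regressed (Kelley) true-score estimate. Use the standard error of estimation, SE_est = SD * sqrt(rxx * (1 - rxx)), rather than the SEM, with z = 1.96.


True score estimate = 0.93*84 + 0.07*73.5 = 83.265
SE_est = SD * sqrt(rxx * (1 - rxx)) = 13.59 * sqrt(0.93 * 0.07) = 13.59 * sqrt(0.0651) = 3.467448
CI = T_est +/- z * SE_est, so width = 2 * z * SE_est = 2 * 1.96 * 3.467448
Width = 13.5924

13.5924


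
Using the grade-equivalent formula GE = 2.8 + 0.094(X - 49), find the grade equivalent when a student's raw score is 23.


raw - median = 23 - 49 = -26
slope * diff = 0.094 * -26 = -2.444
GE = 2.8 + -2.444
GE = 0.356

0.356


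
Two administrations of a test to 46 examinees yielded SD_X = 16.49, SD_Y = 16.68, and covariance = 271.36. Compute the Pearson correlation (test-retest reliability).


r = cov(X,Y) / (SD_X * SD_Y)
r = 271.36 / (16.49 * 16.68)
r = 271.36 / 275.0532
r = 0.9866

0.9866


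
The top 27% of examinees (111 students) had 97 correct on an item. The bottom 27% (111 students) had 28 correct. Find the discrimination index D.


p_upper = 97/111 = 0.8739
p_lower = 28/111 = 0.2523
D = 0.8739 - 0.2523 = 0.6216

0.6216


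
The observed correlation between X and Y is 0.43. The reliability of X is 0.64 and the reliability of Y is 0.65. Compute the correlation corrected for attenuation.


r_corrected = rxy / sqrt(rxx * ryy)
= 0.43 / sqrt(0.64 * 0.65)
= 0.43 / sqrt(0.416)
= 0.43 / 0.644981
r_corrected = 0.6667

0.6667


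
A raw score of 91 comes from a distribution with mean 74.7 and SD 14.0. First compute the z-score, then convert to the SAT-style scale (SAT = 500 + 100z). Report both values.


z = (X - mean) / SD = (91 - 74.7) / 14.0
z = 16.3 / 14.0
z = 1.1643
SAT-scale = SAT = 500 + 100z
Carry z at full precision (z = 16.3 / 14.0) into the conversion:
SAT-scale = 500 + 100 * (16.3 / 14.0) = 500 + 1630 / 14.0
SAT-scale = 500 + 116.4286
SAT-scale = 616.4286

616.4286


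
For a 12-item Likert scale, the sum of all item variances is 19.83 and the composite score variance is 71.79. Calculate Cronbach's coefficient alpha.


alpha = (k/(k-1)) * (1 - sum(si^2)/s_total^2)
= (12/11) * (1 - 19.83/71.79)
alpha = 0.7896

0.7896


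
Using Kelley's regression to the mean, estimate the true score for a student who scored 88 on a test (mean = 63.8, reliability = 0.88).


T_est = rxx * X + (1 - rxx) * mean
T_est = 0.88 * 88 + 0.12 * 63.8
T_est = 77.44 + 7.656
T_est = 85.096

85.096


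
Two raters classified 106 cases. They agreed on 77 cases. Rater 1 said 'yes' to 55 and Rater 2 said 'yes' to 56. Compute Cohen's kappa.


P_o = 77/106 = 0.726415
P_e = (55*56 + 51*50) / 11236 = 0.501068
kappa = (P_o - P_e) / (1 - P_e)
kappa = (0.726415 - 0.501068) / (1 - 0.501068)
kappa = 0.4517

0.4517


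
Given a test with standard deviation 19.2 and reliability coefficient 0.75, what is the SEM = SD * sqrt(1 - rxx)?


SEM = SD * sqrt(1 - rxx)
SEM = 19.2 * sqrt(1 - 0.75)
SEM = 19.2 * sqrt(0.25) = 19.2 * 0.5
SEM = 9.6

9.6


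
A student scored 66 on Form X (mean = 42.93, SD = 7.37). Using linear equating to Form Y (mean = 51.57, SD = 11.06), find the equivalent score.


slope = SD_Y / SD_X = 11.06 / 7.37 ~ 1.5007
intercept = mean_Y - slope * mean_X = 51.57 - (11.06 / 7.37) * 42.93 ~ -12.8541
Y = slope * X + intercept. To avoid rounding drift from the rounded slope/intercept, evaluate the equivalent form Y = mean_Y + SD_Y * (X - mean_X) / SD_X at full precision:
Y = 51.57 + 11.06 * (66 - 42.93) / 7.37
Y = 51.57 + 11.06 * 23.07 / 7.37
Y = 51.57 + 255.1542 / 7.37
Y = 51.57 + 34.6207
Y = 86.1907

86.1907


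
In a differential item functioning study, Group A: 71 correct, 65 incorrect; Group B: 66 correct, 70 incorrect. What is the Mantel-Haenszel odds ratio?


Odds_A = 71/65 = 1.0923
Odds_B = 66/70 = 0.9429
OR = Odds_A / Odds_B = 1.0923 / 0.9429
Exactly, OR = (71 * 70) / (65 * 66) = 4970 / 4290
OR = 1.1585

1.1585


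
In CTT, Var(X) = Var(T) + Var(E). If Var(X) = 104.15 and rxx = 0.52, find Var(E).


var_true = rxx * var_obs = 0.52 * 104.15 = 54.158
var_error = var_obs - var_true
var_error = 104.15 - 54.158
var_error = 49.992

49.992


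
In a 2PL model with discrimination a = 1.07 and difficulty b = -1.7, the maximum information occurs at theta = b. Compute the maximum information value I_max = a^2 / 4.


For 2PL, max info at theta = b = -1.7
I_max = a^2 / 4 = 1.07^2 / 4
= 1.1449 / 4
I_max = 0.2862

0.2862


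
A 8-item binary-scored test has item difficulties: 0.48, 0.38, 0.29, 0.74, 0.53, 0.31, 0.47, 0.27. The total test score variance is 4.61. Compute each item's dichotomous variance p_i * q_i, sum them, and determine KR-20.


For each item, compute p_i * q_i:
  Item 1: 0.48 * 0.52 = 0.2496
  Item 2: 0.38 * 0.62 = 0.2356
  Item 3: 0.29 * 0.71 = 0.2059
  Item 4: 0.74 * 0.26 = 0.1924
  Item 5: 0.53 * 0.47 = 0.2491
  Item 6: 0.31 * 0.69 = 0.2139
  Item 7: 0.47 * 0.53 = 0.2491
  Item 8: 0.27 * 0.73 = 0.1971
Sum(p_i * q_i) = 0.2496 + 0.2356 + 0.2059 + 0.1924 + 0.2491 + 0.2139 + 0.2491 + 0.1971 = 1.7927
KR-20 = (k/(k-1)) * (1 - Sum(p_i*q_i) / Var_total)
= (8/7) * (1 - 1.7927/4.61)
= 1.1429 * 0.6111
KR-20 = 0.6984

0.6984


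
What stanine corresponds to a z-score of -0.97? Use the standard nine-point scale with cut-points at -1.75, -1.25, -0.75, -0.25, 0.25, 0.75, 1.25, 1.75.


Stanine boundaries: [-1.75, -1.25, -0.75, -0.25, 0.25, 0.75, 1.25, 1.75]
z = -0.97
Check each boundary:
  z >= -1.75 -> could be stanine 2
  z >= -1.25 -> could be stanine 3
  z < -0.75
  z < -0.25
  z < 0.25
  z < 0.75
  z < 1.25
  z < 1.75
Highest qualifying boundary gives stanine = 3

3


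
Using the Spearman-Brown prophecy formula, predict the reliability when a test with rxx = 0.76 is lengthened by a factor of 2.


r_new = (n * rxx) / (1 + (n-1) * rxx)
r_new = (2 * 0.76) / (1 + 1 * 0.76)
r_new = 1.52 / 1.76
r_new = 0.8636

0.8636


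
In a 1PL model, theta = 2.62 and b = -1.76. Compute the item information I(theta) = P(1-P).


P = 1/(1+exp(-(2.62--1.76))) = 0.9876
I = P*(1-P) = 0.9876 * 0.0124
I = 0.0122

0.0122


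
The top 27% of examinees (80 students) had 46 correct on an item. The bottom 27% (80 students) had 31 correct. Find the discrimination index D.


p_upper = 46/80 = 0.575
p_lower = 31/80 = 0.3875
D = 0.575 - 0.3875 = 0.1875

0.1875


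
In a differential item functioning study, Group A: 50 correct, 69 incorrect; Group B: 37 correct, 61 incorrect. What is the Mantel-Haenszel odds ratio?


Odds_A = 50/69 = 0.7246
Odds_B = 37/61 = 0.6066
OR = Odds_A / Odds_B = 0.7246 / 0.6066
Exactly, OR = (50 * 61) / (69 * 37) = 3050 / 2553
OR = 1.1947

1.1947


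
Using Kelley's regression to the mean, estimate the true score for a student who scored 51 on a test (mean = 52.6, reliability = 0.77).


T_est = rxx * X + (1 - rxx) * mean
T_est = 0.77 * 51 + 0.23 * 52.6
T_est = 39.27 + 12.098
T_est = 51.368

51.368


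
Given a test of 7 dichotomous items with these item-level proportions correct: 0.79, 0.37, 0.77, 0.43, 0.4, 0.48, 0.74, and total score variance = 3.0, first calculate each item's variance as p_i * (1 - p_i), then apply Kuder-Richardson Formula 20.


For each item, compute p_i * q_i:
  Item 1: 0.79 * 0.21 = 0.1659
  Item 2: 0.37 * 0.63 = 0.2331
  Item 3: 0.77 * 0.23 = 0.1771
  Item 4: 0.43 * 0.57 = 0.2451
  Item 5: 0.4 * 0.6 = 0.24
  Item 6: 0.48 * 0.52 = 0.2496
  Item 7: 0.74 * 0.26 = 0.1924
Sum(p_i * q_i) = 0.1659 + 0.2331 + 0.1771 + 0.2451 + 0.24 + 0.2496 + 0.1924 = 1.5032
KR-20 = (k/(k-1)) * (1 - Sum(p_i*q_i) / Var_total)
= (7/6) * (1 - 1.5032/3.0)
= 1.1667 * 0.4989
KR-20 = 0.5821

0.5821


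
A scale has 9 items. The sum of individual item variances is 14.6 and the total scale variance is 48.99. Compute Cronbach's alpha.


alpha = (k/(k-1)) * (1 - sum(si^2)/s_total^2)
= (9/8) * (1 - 14.6/48.99)
alpha = 0.7897

0.7897


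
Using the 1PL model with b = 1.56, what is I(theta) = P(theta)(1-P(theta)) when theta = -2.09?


P = 1/(1+exp(-(-2.09-1.56))) = 0.0253
I = P*(1-P) = 0.0253 * 0.9747
I = 0.0247

0.0247


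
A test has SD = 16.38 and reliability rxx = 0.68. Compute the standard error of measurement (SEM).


SEM = SD * sqrt(1 - rxx)
SEM = 16.38 * sqrt(1 - 0.68)
SEM = 16.38 * sqrt(0.32) = 16.38 * 0.565685
SEM = 9.2659

9.2659


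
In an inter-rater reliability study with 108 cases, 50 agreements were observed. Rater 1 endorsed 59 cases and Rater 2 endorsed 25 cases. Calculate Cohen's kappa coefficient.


P_o = 50/108 = 0.462963
P_e = (59*25 + 49*83) / 11664 = 0.475137
kappa = (P_o - P_e) / (1 - P_e)
kappa = (0.462963 - 0.475137) / (1 - 0.475137)
kappa = -0.0232

-0.0232


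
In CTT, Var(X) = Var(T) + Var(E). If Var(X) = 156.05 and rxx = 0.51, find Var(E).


var_true = rxx * var_obs = 0.51 * 156.05 = 79.5855
var_error = var_obs - var_true
var_error = 156.05 - 79.5855
var_error = 76.4645

76.4645


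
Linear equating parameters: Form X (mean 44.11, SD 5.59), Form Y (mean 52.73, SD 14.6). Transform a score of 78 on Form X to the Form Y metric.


slope = SD_Y / SD_X = 14.6 / 5.59 ~ 2.6118
intercept = mean_Y - slope * mean_X = 52.73 - (14.6 / 5.59) * 44.11 ~ -62.4768
Y = slope * X + intercept. To avoid rounding drift from the rounded slope/intercept, evaluate the equivalent form Y = mean_Y + SD_Y * (X - mean_X) / SD_X at full precision:
Y = 52.73 + 14.6 * (78 - 44.11) / 5.59
Y = 52.73 + 14.6 * 33.89 / 5.59
Y = 52.73 + 494.794 / 5.59
Y = 52.73 + 88.5141
Y = 141.2441

141.2441


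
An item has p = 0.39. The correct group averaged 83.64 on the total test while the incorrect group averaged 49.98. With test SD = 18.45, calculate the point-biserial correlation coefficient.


q = 1 - p = 0.61
rpb = ((M1 - M0) / SD) * sqrt(p * q)
rpb = ((83.64 - 49.98) / 18.45) * sqrt(0.39 * 0.61)
rpb = 0.8898

0.8898


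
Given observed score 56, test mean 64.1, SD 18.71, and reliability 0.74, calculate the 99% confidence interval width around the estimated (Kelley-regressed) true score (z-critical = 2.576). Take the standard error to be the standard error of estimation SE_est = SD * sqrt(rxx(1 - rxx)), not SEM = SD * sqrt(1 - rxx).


True score estimate = 0.74*56 + 0.26*64.1 = 58.106
SE_est = SD * sqrt(rxx * (1 - rxx)) = 18.71 * sqrt(0.74 * 0.26) = 18.71 * sqrt(0.1924) = 8.206847
CI = T_est +/- z * SE_est, so width = 2 * z * SE_est = 2 * 2.576 * 8.206847
Width = 42.2817

42.2817


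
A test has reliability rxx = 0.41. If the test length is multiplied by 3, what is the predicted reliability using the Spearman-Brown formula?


r_new = (n * rxx) / (1 + (n-1) * rxx)
r_new = (3 * 0.41) / (1 + 2 * 0.41)
r_new = 1.23 / 1.82
r_new = 0.6758

0.6758


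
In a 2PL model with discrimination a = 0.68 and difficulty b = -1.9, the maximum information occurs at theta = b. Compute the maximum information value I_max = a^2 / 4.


For 2PL, max info at theta = b = -1.9
I_max = a^2 / 4 = 0.68^2 / 4
= 0.4624 / 4
I_max = 0.1156

0.1156


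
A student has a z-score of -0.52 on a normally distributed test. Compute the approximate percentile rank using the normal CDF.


CDF(z) = 0.5 * (1 + erf(z/sqrt(2)))
erf(-0.3677) = -0.3969
CDF = 0.3015
Percentile rank = 0.3015 * 100 = 30.15

30.15


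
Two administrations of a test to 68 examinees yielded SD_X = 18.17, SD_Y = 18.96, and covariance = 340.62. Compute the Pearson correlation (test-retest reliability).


r = cov(X,Y) / (SD_X * SD_Y)
r = 340.62 / (18.17 * 18.96)
r = 340.62 / 344.5032
r = 0.9887

0.9887


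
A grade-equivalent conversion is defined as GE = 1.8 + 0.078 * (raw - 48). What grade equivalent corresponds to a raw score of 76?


raw - median = 76 - 48 = 28
slope * diff = 0.078 * 28 = 2.184
GE = 1.8 + 2.184
GE = 3.984

3.984


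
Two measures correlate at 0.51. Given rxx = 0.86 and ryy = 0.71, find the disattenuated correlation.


r_corrected = rxy / sqrt(rxx * ryy)
= 0.51 / sqrt(0.86 * 0.71)
= 0.51 / sqrt(0.6106)
= 0.51 / 0.781409
r_corrected = 0.6527

0.6527


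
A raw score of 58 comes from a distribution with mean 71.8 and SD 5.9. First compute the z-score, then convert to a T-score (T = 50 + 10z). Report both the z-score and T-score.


z = (X - mean) / SD = (58 - 71.8) / 5.9
z = -13.8 / 5.9
z = -2.339
T-score = T = 50 + 10z
Carry z at full precision (z = -13.8 / 5.9) into the conversion:
T-score = 50 + 10 * (-13.8 / 5.9) = 50 + -138 / 5.9
T-score = 50 + -23.3898
T-score = 26.6102

26.6102


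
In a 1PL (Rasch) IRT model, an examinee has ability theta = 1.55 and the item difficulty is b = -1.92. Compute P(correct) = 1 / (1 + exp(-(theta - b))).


theta - b = 1.55 - -1.92 = 3.47
exp(-(theta - b)) = exp(-3.47) = 0.0311
P = 1 / (1 + 0.0311)
P = 0.9698

0.9698
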